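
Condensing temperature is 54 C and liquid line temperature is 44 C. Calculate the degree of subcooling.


Subcooling = T_cond - T_liquid
Subcooling = 54 - 44
Subcooling = 10 K

10


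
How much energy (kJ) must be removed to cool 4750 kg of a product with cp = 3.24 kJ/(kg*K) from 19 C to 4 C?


dT = 19 - (4) = 15 K
Q = m * cp * dT = 4750 * 3.24 * 15
Q = 230850 kJ

230850


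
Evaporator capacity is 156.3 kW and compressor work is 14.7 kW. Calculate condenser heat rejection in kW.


Q_cond = Q_evap + W
Q_cond = 156.3 + 14.7
Q_cond = 171.0 kW

171.0


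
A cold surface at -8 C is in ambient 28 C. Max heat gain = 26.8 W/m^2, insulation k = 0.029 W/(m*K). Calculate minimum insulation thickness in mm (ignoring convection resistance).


dT = 28 - (-8) = 36 K
thickness = k * dT / q_max * 1000
thickness = 0.029 * 36 / 26.8 * 1000
thickness = 39.0 mm

39.0


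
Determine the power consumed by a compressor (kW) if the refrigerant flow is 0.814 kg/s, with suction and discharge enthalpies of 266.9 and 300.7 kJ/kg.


dh = 300.7 - 266.9 = 33.8 kJ/kg
W = m_dot * dh = 0.814 * 33.8 = 27.51 kW

27.51


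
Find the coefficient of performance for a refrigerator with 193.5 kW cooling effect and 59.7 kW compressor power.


COP = Q_evap / W
COP = 193.5 / 59.7
COP = 3.241

3.241


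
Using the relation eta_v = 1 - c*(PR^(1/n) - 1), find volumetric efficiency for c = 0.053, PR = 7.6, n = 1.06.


PR^(1/n) = 7.6^(1/1.06) = 6.77573199
eta_v = 1 - 0.053 * (6.77573199 - 1)
eta_v = 0.6939

0.6939


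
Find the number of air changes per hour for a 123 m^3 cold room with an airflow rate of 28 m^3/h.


ACH = flow / volume
ACH = 28 / 123
ACH = 0.228

0.228


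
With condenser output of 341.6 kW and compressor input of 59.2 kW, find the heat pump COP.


COP_hp = Q_cond / W
COP_hp = 341.6 / 59.2
COP_hp = 5.77

5.77


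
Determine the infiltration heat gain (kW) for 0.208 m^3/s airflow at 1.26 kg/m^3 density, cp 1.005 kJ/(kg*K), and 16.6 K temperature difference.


Q = V_dot * rho * cp * dT
Q = 0.208 * 1.26 * 1.005 * 16.6
Q = 4.372 kW

4.372


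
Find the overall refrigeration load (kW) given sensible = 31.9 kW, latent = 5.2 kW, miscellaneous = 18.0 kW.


Q_total = Q_s + Q_l + Q_misc
Q_total = 31.9 + 5.2 + 18.0
Q_total = 55.1 kW

55.1


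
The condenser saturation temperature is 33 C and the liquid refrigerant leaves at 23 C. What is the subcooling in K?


Subcooling = T_cond - T_liquid
Subcooling = 33 - 23
Subcooling = 10 K

10


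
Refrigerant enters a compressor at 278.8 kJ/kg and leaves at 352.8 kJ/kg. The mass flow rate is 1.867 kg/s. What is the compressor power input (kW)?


dh = 352.8 - 278.8 = 74.0 kJ/kg
W = m_dot * dh = 1.867 * 74.0 = 138.16 kW

138.16


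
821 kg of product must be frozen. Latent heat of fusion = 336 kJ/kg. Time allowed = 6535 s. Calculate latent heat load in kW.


Q_lat = m * h_fg / t
Q_lat = 821 * 336 / 6535
Q_lat = 42.21 kW

42.21


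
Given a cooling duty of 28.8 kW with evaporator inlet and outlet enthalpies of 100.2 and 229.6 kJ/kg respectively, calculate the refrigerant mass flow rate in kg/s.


dh = 229.6 - 100.2 = 129.4 kJ/kg
m_dot = Q / dh = 28.8 / 129.4 = 0.2226 kg/s

0.2226


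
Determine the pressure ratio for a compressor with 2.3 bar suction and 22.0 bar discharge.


PR = P_high / P_low
PR = 22.0 / 2.3
PR = 9.565

9.565


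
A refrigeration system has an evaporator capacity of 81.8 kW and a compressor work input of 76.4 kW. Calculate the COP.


COP = Q_evap / W
COP = 81.8 / 76.4
COP = 1.071

1.071


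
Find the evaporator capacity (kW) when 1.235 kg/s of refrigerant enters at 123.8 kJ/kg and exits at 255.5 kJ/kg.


dh = 255.5 - 123.8 = 131.7 kJ/kg
Q_evap = m_dot * dh = 1.235 * 131.7
Q_evap = 162.65 kW

162.65


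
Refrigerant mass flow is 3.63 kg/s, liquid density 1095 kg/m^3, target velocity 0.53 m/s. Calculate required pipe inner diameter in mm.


A = m_dot / (rho * v) = 3.63 / (1095 * 0.53) = 0.006254846213 m^2
d = sqrt(4*A/pi) * 1000
d = 89.2 mm

89.2


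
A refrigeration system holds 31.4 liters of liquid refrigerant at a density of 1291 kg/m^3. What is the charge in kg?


Charge = V * rho / 1000
Charge = 31.4 * 1291 / 1000
Charge = 40.54 kg

40.54


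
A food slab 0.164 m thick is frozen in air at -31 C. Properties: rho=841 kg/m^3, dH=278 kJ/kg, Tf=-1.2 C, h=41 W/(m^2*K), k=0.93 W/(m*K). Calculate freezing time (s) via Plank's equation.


dT = -1.2 - (-31) = 29.8 K
term1 = a/(2h) = 0.164/(2*41) = 0.002
term2 = a^2/(8k) = 0.164^2/(8*0.93) = 0.003615053763
t = rho*dH*1000/dT * (term1 + term2)
t = 841*278*1000/29.8 * (0.002 + 0.003615053763)
t = 44053 s

44053


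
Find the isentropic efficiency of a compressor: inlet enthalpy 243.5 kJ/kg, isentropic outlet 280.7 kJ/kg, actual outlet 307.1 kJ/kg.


dh_ideal = 280.7 - 243.5 = 37.2 kJ/kg
dh_actual = 307.1 - 243.5 = 63.6 kJ/kg
eta_s = dh_ideal / dh_actual = 37.2 / 63.6
eta_s = 0.5849

0.5849


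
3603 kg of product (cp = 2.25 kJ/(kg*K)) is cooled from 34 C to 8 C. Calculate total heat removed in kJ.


dT = 34 - (8) = 26 K
Q = m * cp * dT = 3603 * 2.25 * 26
Q = 210776 kJ

210776


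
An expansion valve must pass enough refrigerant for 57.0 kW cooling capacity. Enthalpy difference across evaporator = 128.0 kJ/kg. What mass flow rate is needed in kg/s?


m_dot = Q / dh
m_dot = 57.0 / 128.0
m_dot = 0.4453 kg/s

0.4453


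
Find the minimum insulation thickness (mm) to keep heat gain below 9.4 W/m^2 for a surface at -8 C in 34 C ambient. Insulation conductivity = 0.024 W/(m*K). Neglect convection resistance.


dT = 34 - (-8) = 42 K
thickness = k * dT / q_max * 1000
thickness = 0.024 * 42 / 9.4 * 1000
thickness = 107.2 mm

107.2


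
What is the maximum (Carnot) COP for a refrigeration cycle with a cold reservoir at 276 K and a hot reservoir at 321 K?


dT = 321 - 276 = 45 K
COP_carnot = T_cold / dT = 276 / 45
COP_carnot = 6.133

6.133


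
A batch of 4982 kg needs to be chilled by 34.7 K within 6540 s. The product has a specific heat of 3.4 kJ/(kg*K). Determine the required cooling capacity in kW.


Q = m * cp * dT / t
Q = 4982 * 3.4 * 34.7 / 6540
Q = 89.874 kW

89.874


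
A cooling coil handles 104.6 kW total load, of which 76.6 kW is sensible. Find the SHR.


SHR = Q_sensible / Q_total
SHR = 76.6 / 104.6
SHR = 0.732

0.732


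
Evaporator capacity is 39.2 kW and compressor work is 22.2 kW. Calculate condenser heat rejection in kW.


Q_cond = Q_evap + W
Q_cond = 39.2 + 22.2
Q_cond = 61.4 kW

61.4


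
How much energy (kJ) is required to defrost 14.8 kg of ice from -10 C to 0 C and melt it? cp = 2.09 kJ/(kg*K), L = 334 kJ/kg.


Sensible heat = cp * dT = 2.09 * 10 = 20.9 kJ/kg
Total per kg = 20.9 + 334 = 354.9 kJ/kg
Q = m * total = 14.8 * 354.9
Q = 5252.5 kJ

5252.5


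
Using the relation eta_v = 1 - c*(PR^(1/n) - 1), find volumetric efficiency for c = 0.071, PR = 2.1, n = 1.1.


PR^(1/n) = 2.1^(1/1.1) = 1.96302862
eta_v = 1 - 0.071 * (1.96302862 - 1)
eta_v = 0.9316

0.9316


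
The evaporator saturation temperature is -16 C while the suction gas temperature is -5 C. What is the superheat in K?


Superheat = T_suction - T_evap
Superheat = -5 - (-16)
Superheat = 11 K

11


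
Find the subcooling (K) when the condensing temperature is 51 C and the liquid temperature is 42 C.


Subcooling = T_cond - T_liquid
Subcooling = 51 - 42
Subcooling = 9 K

9


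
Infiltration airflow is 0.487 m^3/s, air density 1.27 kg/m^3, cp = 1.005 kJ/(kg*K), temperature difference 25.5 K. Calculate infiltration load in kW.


Q = V_dot * rho * cp * dT
Q = 0.487 * 1.27 * 1.005 * 25.5
Q = 15.85 kW

15.85


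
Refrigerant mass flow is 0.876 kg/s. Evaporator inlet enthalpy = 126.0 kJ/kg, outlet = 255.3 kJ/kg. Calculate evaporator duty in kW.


dh = 255.3 - 126.0 = 129.3 kJ/kg
Q_evap = m_dot * dh = 0.876 * 129.3
Q_evap = 113.27 kW

113.27


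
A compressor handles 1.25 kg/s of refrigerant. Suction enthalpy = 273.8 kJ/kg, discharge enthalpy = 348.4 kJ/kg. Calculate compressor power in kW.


dh = 348.4 - 273.8 = 74.6 kJ/kg
W = m_dot * dh = 1.25 * 74.6 = 93.25 kW

93.25


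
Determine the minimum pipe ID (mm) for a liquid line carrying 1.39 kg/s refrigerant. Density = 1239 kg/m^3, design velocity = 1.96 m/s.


A = m_dot / (rho * v) = 1.39 / (1239 * 1.96) = 0.0005723839172 m^2
d = sqrt(4*A/pi) * 1000
d = 27.0 mm

27.0


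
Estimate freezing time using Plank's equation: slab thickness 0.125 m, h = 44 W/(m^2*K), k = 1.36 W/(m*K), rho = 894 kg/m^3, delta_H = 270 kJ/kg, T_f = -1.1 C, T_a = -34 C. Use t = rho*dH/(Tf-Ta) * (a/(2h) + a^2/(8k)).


dT = -1.1 - (-34) = 32.9 K
term1 = a/(2h) = 0.125/(2*44) = 0.001420454545
term2 = a^2/(8k) = 0.125^2/(8*1.36) = 0.001436121324
t = rho*dH*1000/dT * (term1 + term2)
t = 894*270*1000/32.9 * (0.001420454545 + 0.001436121324)
t = 20958 s

20958


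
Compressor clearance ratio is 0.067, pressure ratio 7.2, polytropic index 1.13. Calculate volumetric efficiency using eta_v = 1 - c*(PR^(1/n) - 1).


PR^(1/n) = 7.2^(1/1.13) = 5.73721763
eta_v = 1 - 0.067 * (5.73721763 - 1)
eta_v = 0.6826

0.6826


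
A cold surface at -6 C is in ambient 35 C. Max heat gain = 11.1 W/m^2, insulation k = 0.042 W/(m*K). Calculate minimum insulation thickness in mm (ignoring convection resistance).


dT = 35 - (-6) = 41 K
thickness = k * dT / q_max * 1000
thickness = 0.042 * 41 / 11.1 * 1000
thickness = 155.1 mm

155.1


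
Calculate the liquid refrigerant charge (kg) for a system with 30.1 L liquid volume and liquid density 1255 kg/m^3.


Charge = V * rho / 1000
Charge = 30.1 * 1255 / 1000
Charge = 37.78 kg

37.78


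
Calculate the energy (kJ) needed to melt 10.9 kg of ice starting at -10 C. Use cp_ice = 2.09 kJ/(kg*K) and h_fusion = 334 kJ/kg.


Sensible heat = cp * dT = 2.09 * 10 = 20.9 kJ/kg
Total per kg = 20.9 + 334 = 354.9 kJ/kg
Q = m * total = 10.9 * 354.9
Q = 3868.4 kJ

3868.4


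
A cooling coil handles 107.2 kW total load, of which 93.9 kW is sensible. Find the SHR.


SHR = Q_sensible / Q_total
SHR = 93.9 / 107.2
SHR = 0.876

0.876


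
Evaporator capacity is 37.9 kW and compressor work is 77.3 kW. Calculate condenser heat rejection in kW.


Q_cond = Q_evap + W
Q_cond = 37.9 + 77.3
Q_cond = 115.2 kW

115.2


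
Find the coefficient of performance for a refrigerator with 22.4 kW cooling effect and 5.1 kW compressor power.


COP = Q_evap / W
COP = 22.4 / 5.1
COP = 4.392

4.392


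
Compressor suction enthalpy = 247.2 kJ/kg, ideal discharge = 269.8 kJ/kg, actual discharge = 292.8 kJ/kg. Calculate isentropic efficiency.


dh_ideal = 269.8 - 247.2 = 22.6 kJ/kg
dh_actual = 292.8 - 247.2 = 45.6 kJ/kg
eta_s = dh_ideal / dh_actual = 22.6 / 45.6
eta_s = 0.4956

0.4956


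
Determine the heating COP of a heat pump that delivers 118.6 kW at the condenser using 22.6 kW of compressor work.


COP_hp = Q_cond / W
COP_hp = 118.6 / 22.6
COP_hp = 5.248

5.248


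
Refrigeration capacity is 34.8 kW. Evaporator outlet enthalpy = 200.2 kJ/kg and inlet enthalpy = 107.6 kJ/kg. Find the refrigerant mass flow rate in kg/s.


dh = 200.2 - 107.6 = 92.6 kJ/kg
m_dot = Q / dh = 34.8 / 92.6 = 0.3758 kg/s

0.3758


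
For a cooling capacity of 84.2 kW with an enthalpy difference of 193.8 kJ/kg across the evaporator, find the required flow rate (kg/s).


m_dot = Q / dh
m_dot = 84.2 / 193.8
m_dot = 0.4345 kg/s

0.4345


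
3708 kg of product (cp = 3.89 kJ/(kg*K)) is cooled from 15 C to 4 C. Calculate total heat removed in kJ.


dT = 15 - (4) = 11 K
Q = m * cp * dT = 3708 * 3.89 * 11
Q = 158665 kJ

158665


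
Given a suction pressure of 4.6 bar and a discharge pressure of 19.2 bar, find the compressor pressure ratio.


PR = P_high / P_low
PR = 19.2 / 4.6
PR = 4.174

4.174


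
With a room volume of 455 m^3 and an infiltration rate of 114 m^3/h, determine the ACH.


ACH = flow / volume
ACH = 114 / 455
ACH = 0.251

0.251


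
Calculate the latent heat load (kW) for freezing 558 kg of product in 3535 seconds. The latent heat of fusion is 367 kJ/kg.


Q_lat = m * h_fg / t
Q_lat = 558 * 367 / 3535
Q_lat = 57.93 kW

57.93


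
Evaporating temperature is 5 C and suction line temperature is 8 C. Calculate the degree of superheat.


Superheat = T_suction - T_evap
Superheat = 8 - (5)
Superheat = 3 K

3


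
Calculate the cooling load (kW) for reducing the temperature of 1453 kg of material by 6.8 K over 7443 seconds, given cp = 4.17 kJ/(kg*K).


Q = m * cp * dT / t
Q = 1453 * 4.17 * 6.8 / 7443
Q = 5.536 kW

5.536


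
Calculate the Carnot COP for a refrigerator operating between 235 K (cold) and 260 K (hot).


dT = 260 - 235 = 25 K
COP_carnot = T_cold / dT = 235 / 25
COP_carnot = 9.4

9.4


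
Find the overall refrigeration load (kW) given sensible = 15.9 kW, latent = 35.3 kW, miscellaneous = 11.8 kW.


Q_total = Q_s + Q_l + Q_misc
Q_total = 15.9 + 35.3 + 11.8
Q_total = 63.0 kW

63.0


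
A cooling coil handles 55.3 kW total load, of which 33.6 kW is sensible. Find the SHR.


SHR = Q_sensible / Q_total
SHR = 33.6 / 55.3
SHR = 0.608

0.608


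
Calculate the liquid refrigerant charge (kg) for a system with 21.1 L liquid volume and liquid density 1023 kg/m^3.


Charge = V * rho / 1000
Charge = 21.1 * 1023 / 1000
Charge = 21.59 kg

21.59


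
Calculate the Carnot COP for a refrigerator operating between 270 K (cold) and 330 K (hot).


dT = 330 - 270 = 60 K
COP_carnot = T_cold / dT = 270 / 60
COP_carnot = 4.5

4.5


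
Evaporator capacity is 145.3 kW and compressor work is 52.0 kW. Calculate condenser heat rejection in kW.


Q_cond = Q_evap + W
Q_cond = 145.3 + 52.0
Q_cond = 197.3 kW

197.3


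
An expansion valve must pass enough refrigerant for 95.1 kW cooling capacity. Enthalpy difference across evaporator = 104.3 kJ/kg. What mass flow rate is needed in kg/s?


m_dot = Q / dh
m_dot = 95.1 / 104.3
m_dot = 0.9118 kg/s

0.9118


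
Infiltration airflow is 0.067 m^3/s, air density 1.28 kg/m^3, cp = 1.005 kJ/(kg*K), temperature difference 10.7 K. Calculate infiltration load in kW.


Q = V_dot * rho * cp * dT
Q = 0.067 * 1.28 * 1.005 * 10.7
Q = 0.922 kW

0.922


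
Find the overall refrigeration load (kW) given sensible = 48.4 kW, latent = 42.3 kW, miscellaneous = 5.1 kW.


Q_total = Q_s + Q_l + Q_misc
Q_total = 48.4 + 42.3 + 5.1
Q_total = 95.8 kW

95.8


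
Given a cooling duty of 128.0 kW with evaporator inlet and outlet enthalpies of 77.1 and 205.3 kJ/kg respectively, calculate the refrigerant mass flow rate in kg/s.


dh = 205.3 - 77.1 = 128.2 kJ/kg
m_dot = Q / dh = 128.0 / 128.2 = 0.9984 kg/s

0.9984


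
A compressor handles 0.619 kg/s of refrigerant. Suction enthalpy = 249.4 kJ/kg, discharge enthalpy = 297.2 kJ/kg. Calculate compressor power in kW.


dh = 297.2 - 249.4 = 47.8 kJ/kg
W = m_dot * dh = 0.619 * 47.8 = 29.59 kW

29.59


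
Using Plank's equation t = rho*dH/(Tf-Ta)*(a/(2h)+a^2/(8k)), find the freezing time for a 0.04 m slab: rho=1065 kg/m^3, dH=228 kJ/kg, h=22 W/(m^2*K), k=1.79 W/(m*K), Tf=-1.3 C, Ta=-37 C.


dT = -1.3 - (-37) = 35.7 K
term1 = a/(2h) = 0.04/(2*22) = 0.0009090909091
term2 = a^2/(8k) = 0.04^2/(8*1.79) = 0.0001117318436
t = rho*dH*1000/dT * (term1 + term2)
t = 1065*228*1000/35.7 * (0.0009090909091 + 0.0001117318436)
t = 6943 s

6943


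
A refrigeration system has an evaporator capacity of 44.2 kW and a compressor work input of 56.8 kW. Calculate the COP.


COP = Q_evap / W
COP = 44.2 / 56.8
COP = 0.778

0.778


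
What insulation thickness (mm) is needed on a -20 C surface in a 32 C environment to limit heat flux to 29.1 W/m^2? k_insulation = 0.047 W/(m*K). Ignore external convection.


dT = 32 - (-20) = 52 K
thickness = k * dT / q_max * 1000
thickness = 0.047 * 52 / 29.1 * 1000
thickness = 84.0 mm

84.0


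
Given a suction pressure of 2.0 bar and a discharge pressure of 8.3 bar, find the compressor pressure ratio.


PR = P_high / P_low
PR = 8.3 / 2.0
PR = 4.15

4.15


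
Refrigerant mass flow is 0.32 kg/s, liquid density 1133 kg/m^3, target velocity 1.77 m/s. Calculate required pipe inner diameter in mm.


A = m_dot / (rho * v) = 0.32 / (1133 * 1.77) = 0.0001595683676 m^2
d = sqrt(4*A/pi) * 1000
d = 14.3 mm

14.3


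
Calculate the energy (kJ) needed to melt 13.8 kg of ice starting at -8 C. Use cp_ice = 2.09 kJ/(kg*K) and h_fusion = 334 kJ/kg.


Sensible heat = cp * dT = 2.09 * 8 = 16.72 kJ/kg
Total per kg = 16.72 + 334 = 350.72 kJ/kg
Q = m * total = 13.8 * 350.72
Q = 4839.9 kJ

4839.9


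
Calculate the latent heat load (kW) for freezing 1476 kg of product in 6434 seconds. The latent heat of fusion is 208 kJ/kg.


Q_lat = m * h_fg / t
Q_lat = 1476 * 208 / 6434
Q_lat = 47.72 kW

47.72


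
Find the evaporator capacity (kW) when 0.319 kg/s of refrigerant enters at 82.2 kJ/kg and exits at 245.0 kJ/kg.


dh = 245.0 - 82.2 = 162.8 kJ/kg
Q_evap = m_dot * dh = 0.319 * 162.8
Q_evap = 51.93 kW

51.93


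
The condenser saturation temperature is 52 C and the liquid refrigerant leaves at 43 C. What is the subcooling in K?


Subcooling = T_cond - T_liquid
Subcooling = 52 - 43
Subcooling = 9 K

9


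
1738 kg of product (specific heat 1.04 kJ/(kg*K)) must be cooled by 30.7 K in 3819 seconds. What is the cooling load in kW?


Q = m * cp * dT / t
Q = 1738 * 1.04 * 30.7 / 3819
Q = 14.53 kW

14.53


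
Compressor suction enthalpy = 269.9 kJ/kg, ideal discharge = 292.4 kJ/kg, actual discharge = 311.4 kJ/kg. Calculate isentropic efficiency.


dh_ideal = 292.4 - 269.9 = 22.5 kJ/kg
dh_actual = 311.4 - 269.9 = 41.5 kJ/kg
eta_s = dh_ideal / dh_actual = 22.5 / 41.5
eta_s = 0.5422

0.5422


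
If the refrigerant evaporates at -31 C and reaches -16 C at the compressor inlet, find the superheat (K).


Superheat = T_suction - T_evap
Superheat = -16 - (-31)
Superheat = 15 K

15


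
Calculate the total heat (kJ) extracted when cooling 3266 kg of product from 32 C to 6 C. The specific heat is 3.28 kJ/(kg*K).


dT = 32 - (6) = 26 K
Q = m * cp * dT = 3266 * 3.28 * 26
Q = 278524 kJ

278524


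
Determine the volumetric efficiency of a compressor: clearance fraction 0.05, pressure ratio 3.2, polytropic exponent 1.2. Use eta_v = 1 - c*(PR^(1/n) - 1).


PR^(1/n) = 3.2^(1/1.2) = 2.63607836
eta_v = 1 - 0.05 * (2.63607836 - 1)
eta_v = 0.9182

0.9182


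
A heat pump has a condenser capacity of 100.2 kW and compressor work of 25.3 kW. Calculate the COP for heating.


COP_hp = Q_cond / W
COP_hp = 100.2 / 25.3
COP_hp = 3.96

3.96


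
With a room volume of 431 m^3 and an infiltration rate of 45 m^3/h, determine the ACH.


ACH = flow / volume
ACH = 45 / 431
ACH = 0.104

0.104


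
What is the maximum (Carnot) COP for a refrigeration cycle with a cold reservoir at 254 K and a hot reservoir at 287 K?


dT = 287 - 254 = 33 K
COP_carnot = T_cold / dT = 254 / 33
COP_carnot = 7.697

7.697


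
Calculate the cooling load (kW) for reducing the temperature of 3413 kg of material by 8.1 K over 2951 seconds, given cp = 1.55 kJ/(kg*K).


Q = m * cp * dT / t
Q = 3413 * 1.55 * 8.1 / 2951
Q = 14.521 kW

14.521


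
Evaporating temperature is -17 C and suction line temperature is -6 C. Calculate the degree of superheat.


Superheat = T_suction - T_evap
Superheat = -6 - (-17)
Superheat = 11 K

11


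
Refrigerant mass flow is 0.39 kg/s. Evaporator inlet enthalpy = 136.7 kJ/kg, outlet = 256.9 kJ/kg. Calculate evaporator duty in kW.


dh = 256.9 - 136.7 = 120.2 kJ/kg
Q_evap = m_dot * dh = 0.39 * 120.2
Q_evap = 46.88 kW

46.88


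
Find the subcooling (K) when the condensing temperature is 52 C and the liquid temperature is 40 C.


Subcooling = T_cond - T_liquid
Subcooling = 52 - 40
Subcooling = 12 K

12


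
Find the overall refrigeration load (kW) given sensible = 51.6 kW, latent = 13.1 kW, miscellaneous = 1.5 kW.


Q_total = Q_s + Q_l + Q_misc
Q_total = 51.6 + 13.1 + 1.5
Q_total = 66.2 kW

66.2


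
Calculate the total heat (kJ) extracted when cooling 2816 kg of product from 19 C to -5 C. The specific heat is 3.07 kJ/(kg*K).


dT = 19 - (-5) = 24 K
Q = m * cp * dT = 2816 * 3.07 * 24
Q = 207483 kJ

207483


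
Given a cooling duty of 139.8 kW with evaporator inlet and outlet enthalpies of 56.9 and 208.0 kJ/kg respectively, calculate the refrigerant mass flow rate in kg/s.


dh = 208.0 - 56.9 = 151.1 kJ/kg
m_dot = Q / dh = 139.8 / 151.1 = 0.9252 kg/s

0.9252


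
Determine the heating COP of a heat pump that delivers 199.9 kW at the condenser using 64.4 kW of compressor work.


COP_hp = Q_cond / W
COP_hp = 199.9 / 64.4
COP_hp = 3.104

3.104


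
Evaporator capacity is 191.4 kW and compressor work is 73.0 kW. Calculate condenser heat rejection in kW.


Q_cond = Q_evap + W
Q_cond = 191.4 + 73.0
Q_cond = 264.4 kW

264.4


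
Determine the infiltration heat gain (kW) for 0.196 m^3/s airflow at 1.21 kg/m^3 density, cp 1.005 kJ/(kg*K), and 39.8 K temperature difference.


Q = V_dot * rho * cp * dT
Q = 0.196 * 1.21 * 1.005 * 39.8
Q = 9.486 kW

9.486


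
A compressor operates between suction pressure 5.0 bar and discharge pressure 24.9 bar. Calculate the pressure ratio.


PR = P_high / P_low
PR = 24.9 / 5.0
PR = 4.98

4.98


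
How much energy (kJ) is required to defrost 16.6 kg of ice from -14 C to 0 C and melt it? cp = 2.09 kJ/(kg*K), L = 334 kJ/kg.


Sensible heat = cp * dT = 2.09 * 14 = 29.26 kJ/kg
Total per kg = 29.26 + 334 = 363.26 kJ/kg
Q = m * total = 16.6 * 363.26
Q = 6030.1 kJ

6030.1


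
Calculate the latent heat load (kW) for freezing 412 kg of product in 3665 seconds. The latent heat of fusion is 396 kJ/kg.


Q_lat = m * h_fg / t
Q_lat = 412 * 396 / 3665
Q_lat = 44.52 kW

44.52


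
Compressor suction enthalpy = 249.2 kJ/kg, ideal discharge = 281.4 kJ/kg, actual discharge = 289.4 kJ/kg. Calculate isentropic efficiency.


dh_ideal = 281.4 - 249.2 = 32.2 kJ/kg
dh_actual = 289.4 - 249.2 = 40.2 kJ/kg
eta_s = dh_ideal / dh_actual = 32.2 / 40.2
eta_s = 0.801

0.801


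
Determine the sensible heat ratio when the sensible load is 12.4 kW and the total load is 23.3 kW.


SHR = Q_sensible / Q_total
SHR = 12.4 / 23.3
SHR = 0.532

0.532


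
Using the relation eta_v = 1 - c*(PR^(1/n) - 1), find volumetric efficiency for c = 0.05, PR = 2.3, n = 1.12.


PR^(1/n) = 2.3^(1/1.12) = 2.10363933
eta_v = 1 - 0.05 * (2.10363933 - 1)
eta_v = 0.9448

0.9448


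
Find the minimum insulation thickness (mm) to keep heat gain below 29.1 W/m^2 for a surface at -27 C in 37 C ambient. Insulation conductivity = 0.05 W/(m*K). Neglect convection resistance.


dT = 37 - (-27) = 64 K
thickness = k * dT / q_max * 1000
thickness = 0.05 * 64 / 29.1 * 1000
thickness = 110.0 mm

110.0


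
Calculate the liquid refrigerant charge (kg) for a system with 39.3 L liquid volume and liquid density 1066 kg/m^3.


Charge = V * rho / 1000
Charge = 39.3 * 1066 / 1000
Charge = 41.89 kg

41.89


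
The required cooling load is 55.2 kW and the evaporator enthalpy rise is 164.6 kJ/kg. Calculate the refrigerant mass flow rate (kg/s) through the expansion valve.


m_dot = Q / dh
m_dot = 55.2 / 164.6
m_dot = 0.3354 kg/s

0.3354


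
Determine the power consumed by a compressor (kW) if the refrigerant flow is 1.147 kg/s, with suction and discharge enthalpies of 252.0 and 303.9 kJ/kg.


dh = 303.9 - 252.0 = 51.9 kJ/kg
W = m_dot * dh = 1.147 * 51.9 = 59.53 kW

59.53


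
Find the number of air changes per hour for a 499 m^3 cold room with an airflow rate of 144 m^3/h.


ACH = flow / volume
ACH = 144 / 499
ACH = 0.289

0.289


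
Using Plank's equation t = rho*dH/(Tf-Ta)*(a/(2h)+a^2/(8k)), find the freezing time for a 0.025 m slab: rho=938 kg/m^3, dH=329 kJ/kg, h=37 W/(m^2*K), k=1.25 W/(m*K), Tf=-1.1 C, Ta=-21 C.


dT = -1.1 - (-21) = 19.9 K
term1 = a/(2h) = 0.025/(2*37) = 0.0003378378378
term2 = a^2/(8k) = 0.025^2/(8*1.25) = 0.0000625
t = rho*dH*1000/dT * (term1 + term2)
t = 938*329*1000/19.9 * (0.0003378378378 + 0.0000625)
t = 6208 s

6208


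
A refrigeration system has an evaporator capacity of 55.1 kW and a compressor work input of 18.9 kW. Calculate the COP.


COP = Q_evap / W
COP = 55.1 / 18.9
COP = 2.915

2.915


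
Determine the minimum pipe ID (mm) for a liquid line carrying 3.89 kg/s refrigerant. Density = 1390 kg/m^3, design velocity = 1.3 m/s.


A = m_dot / (rho * v) = 3.89 / (1390 * 1.3) = 0.002152739347 m^2
d = sqrt(4*A/pi) * 1000
d = 52.4 mm

52.4


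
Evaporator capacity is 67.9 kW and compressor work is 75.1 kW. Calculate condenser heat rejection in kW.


Q_cond = Q_evap + W
Q_cond = 67.9 + 75.1
Q_cond = 143.0 kW

143.0


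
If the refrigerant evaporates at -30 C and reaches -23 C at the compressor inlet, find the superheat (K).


Superheat = T_suction - T_evap
Superheat = -23 - (-30)
Superheat = 7 K

7


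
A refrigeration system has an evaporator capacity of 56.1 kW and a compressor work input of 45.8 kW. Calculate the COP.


COP = Q_evap / W
COP = 56.1 / 45.8
COP = 1.225

1.225


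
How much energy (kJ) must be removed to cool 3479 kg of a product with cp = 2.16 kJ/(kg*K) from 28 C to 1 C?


dT = 28 - (1) = 27 K
Q = m * cp * dT = 3479 * 2.16 * 27
Q = 202895 kJ

202895


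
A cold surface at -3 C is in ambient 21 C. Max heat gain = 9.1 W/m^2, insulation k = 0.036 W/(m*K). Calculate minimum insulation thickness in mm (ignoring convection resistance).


dT = 21 - (-3) = 24 K
thickness = k * dT / q_max * 1000
thickness = 0.036 * 24 / 9.1 * 1000
thickness = 94.9 mm

94.9


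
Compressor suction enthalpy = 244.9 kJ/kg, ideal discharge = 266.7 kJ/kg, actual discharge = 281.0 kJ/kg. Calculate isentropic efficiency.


dh_ideal = 266.7 - 244.9 = 21.8 kJ/kg
dh_actual = 281.0 - 244.9 = 36.1 kJ/kg
eta_s = dh_ideal / dh_actual = 21.8 / 36.1
eta_s = 0.6039

0.6039


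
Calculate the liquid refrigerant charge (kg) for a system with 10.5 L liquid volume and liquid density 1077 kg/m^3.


Charge = V * rho / 1000
Charge = 10.5 * 1077 / 1000
Charge = 11.31 kg

11.31


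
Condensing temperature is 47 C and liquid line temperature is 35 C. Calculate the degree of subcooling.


Subcooling = T_cond - T_liquid
Subcooling = 47 - 35
Subcooling = 12 K

12


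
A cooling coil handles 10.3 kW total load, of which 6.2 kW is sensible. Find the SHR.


SHR = Q_sensible / Q_total
SHR = 6.2 / 10.3
SHR = 0.602

0.602


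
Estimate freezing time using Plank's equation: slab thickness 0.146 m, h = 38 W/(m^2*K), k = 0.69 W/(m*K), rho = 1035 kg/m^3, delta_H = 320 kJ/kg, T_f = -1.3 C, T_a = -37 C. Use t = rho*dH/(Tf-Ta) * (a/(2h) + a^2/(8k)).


dT = -1.3 - (-37) = 35.7 K
term1 = a/(2h) = 0.146/(2*38) = 0.001921052632
term2 = a^2/(8k) = 0.146^2/(8*0.69) = 0.003861594203
t = rho*dH*1000/dT * (term1 + term2)
t = 1035*320*1000/35.7 * (0.001921052632 + 0.003861594203)
t = 53647 s

53647


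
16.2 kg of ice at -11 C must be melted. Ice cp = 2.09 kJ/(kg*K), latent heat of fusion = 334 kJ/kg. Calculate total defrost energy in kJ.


Sensible heat = cp * dT = 2.09 * 11 = 22.99 kJ/kg
Total per kg = 22.99 + 334 = 356.99 kJ/kg
Q = m * total = 16.2 * 356.99
Q = 5783.2 kJ

5783.2


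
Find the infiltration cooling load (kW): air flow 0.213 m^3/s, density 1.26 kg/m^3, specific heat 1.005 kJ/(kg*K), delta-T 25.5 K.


Q = V_dot * rho * cp * dT
Q = 0.213 * 1.26 * 1.005 * 25.5
Q = 6.878 kW

6.878


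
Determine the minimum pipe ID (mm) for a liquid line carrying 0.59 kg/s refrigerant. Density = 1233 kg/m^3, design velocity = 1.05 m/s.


A = m_dot / (rho * v) = 0.59 / (1233 * 1.05) = 0.0004557216236 m^2
d = sqrt(4*A/pi) * 1000
d = 24.1 mm

24.1


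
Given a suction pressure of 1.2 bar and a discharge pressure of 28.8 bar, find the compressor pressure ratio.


PR = P_high / P_low
PR = 28.8 / 1.2
PR = 24.0

24.0


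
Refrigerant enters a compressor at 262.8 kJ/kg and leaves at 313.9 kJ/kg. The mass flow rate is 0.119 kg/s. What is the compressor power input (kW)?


dh = 313.9 - 262.8 = 51.1 kJ/kg
W = m_dot * dh = 0.119 * 51.1 = 6.08 kW

6.08


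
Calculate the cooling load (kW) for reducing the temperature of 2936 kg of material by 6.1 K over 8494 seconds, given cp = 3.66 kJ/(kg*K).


Q = m * cp * dT / t
Q = 2936 * 3.66 * 6.1 / 8494
Q = 7.717 kW

7.717


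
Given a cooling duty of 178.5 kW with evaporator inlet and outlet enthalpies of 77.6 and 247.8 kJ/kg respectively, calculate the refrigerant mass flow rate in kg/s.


dh = 247.8 - 77.6 = 170.2 kJ/kg
m_dot = Q / dh = 178.5 / 170.2 = 1.0488 kg/s

1.0488


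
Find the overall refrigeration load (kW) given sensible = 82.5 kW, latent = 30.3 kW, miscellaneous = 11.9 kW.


Q_total = Q_s + Q_l + Q_misc
Q_total = 82.5 + 30.3 + 11.9
Q_total = 124.7 kW

124.7


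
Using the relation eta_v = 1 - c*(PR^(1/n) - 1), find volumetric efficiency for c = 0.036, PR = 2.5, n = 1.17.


PR^(1/n) = 2.5^(1/1.17) = 2.18836452
eta_v = 1 - 0.036 * (2.18836452 - 1)
eta_v = 0.9572

0.9572


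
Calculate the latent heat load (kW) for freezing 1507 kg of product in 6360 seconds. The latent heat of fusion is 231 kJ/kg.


Q_lat = m * h_fg / t
Q_lat = 1507 * 231 / 6360
Q_lat = 54.74 kW

54.74


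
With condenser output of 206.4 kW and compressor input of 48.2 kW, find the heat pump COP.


COP_hp = Q_cond / W
COP_hp = 206.4 / 48.2
COP_hp = 4.282

4.282


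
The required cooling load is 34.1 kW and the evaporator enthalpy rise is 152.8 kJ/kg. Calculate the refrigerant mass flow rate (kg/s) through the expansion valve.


m_dot = Q / dh
m_dot = 34.1 / 152.8
m_dot = 0.2232 kg/s

0.2232


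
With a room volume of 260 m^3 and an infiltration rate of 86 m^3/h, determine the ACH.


ACH = flow / volume
ACH = 86 / 260
ACH = 0.331

0.331


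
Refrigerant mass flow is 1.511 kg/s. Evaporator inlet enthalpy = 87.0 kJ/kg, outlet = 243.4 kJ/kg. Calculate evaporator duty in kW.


dh = 243.4 - 87.0 = 156.4 kJ/kg
Q_evap = m_dot * dh = 1.511 * 156.4
Q_evap = 236.32 kW

236.32


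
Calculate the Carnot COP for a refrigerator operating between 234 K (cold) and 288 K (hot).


dT = 288 - 234 = 54 K
COP_carnot = T_cold / dT = 234 / 54
COP_carnot = 4.333

4.333


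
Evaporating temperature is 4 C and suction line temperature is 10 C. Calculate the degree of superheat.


Superheat = T_suction - T_evap
Superheat = 10 - (4)
Superheat = 6 K

6


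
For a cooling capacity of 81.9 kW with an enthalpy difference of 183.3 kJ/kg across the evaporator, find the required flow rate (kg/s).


m_dot = Q / dh
m_dot = 81.9 / 183.3
m_dot = 0.4468 kg/s

0.4468


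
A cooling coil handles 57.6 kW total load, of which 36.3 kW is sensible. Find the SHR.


SHR = Q_sensible / Q_total
SHR = 36.3 / 57.6
SHR = 0.63

0.63


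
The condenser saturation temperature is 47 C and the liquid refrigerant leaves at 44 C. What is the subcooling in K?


Subcooling = T_cond - T_liquid
Subcooling = 47 - 44
Subcooling = 3 K

3


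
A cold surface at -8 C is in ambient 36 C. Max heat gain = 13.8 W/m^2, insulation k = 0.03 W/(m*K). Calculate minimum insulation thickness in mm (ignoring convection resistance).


dT = 36 - (-8) = 44 K
thickness = k * dT / q_max * 1000
thickness = 0.03 * 44 / 13.8 * 1000
thickness = 95.7 mm

95.7


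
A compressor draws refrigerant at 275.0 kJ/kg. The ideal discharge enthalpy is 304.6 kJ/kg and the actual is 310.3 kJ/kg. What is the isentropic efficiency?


dh_ideal = 304.6 - 275.0 = 29.6 kJ/kg
dh_actual = 310.3 - 275.0 = 35.3 kJ/kg
eta_s = dh_ideal / dh_actual = 29.6 / 35.3
eta_s = 0.8385

0.8385


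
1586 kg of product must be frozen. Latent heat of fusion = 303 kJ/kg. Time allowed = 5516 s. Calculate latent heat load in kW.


Q_lat = m * h_fg / t
Q_lat = 1586 * 303 / 5516
Q_lat = 87.12 kW

87.12


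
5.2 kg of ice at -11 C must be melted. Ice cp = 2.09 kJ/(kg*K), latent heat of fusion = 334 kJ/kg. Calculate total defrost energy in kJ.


Sensible heat = cp * dT = 2.09 * 11 = 22.99 kJ/kg
Total per kg = 22.99 + 334 = 356.99 kJ/kg
Q = m * total = 5.2 * 356.99
Q = 1856.3 kJ

1856.3


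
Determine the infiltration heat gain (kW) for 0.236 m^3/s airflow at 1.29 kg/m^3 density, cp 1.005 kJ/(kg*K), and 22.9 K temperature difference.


Q = V_dot * rho * cp * dT
Q = 0.236 * 1.29 * 1.005 * 22.9
Q = 7.007 kW

7.007


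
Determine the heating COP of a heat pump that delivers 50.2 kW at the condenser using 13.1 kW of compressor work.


COP_hp = Q_cond / W
COP_hp = 50.2 / 13.1
COP_hp = 3.832

3.832


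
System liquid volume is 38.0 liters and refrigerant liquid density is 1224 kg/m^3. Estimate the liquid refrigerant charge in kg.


Charge = V * rho / 1000
Charge = 38.0 * 1224 / 1000
Charge = 46.51 kg

46.51


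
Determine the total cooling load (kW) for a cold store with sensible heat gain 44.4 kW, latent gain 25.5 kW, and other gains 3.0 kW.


Q_total = Q_s + Q_l + Q_misc
Q_total = 44.4 + 25.5 + 3.0
Q_total = 72.9 kW

72.9


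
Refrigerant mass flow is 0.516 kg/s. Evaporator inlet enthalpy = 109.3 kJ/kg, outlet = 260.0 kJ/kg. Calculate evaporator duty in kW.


dh = 260.0 - 109.3 = 150.7 kJ/kg
Q_evap = m_dot * dh = 0.516 * 150.7
Q_evap = 77.76 kW

77.76


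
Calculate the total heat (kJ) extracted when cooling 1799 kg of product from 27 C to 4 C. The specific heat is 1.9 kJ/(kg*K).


dT = 27 - (4) = 23 K
Q = m * cp * dT = 1799 * 1.9 * 23
Q = 78616 kJ

78616


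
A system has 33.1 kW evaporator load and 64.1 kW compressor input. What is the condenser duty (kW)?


Q_cond = Q_evap + W
Q_cond = 33.1 + 64.1
Q_cond = 97.2 kW

97.2


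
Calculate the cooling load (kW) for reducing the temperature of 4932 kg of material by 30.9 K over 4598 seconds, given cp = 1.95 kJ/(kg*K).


Q = m * cp * dT / t
Q = 4932 * 1.95 * 30.9 / 4598
Q = 64.632 kW

64.632


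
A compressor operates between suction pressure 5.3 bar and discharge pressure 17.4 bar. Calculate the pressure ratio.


PR = P_high / P_low
PR = 17.4 / 5.3
PR = 3.283

3.283


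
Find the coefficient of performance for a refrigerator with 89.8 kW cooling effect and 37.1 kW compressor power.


COP = Q_evap / W
COP = 89.8 / 37.1
COP = 2.42

2.42


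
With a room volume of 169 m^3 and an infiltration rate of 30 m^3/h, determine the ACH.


ACH = flow / volume
ACH = 30 / 169
ACH = 0.178

0.178


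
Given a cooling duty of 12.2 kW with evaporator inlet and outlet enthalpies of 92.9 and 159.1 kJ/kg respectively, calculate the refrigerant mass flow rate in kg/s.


dh = 159.1 - 92.9 = 66.2 kJ/kg
m_dot = Q / dh = 12.2 / 66.2 = 0.1843 kg/s

0.1843


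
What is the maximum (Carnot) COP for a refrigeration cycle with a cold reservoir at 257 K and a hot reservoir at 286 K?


dT = 286 - 257 = 29 K
COP_carnot = T_cold / dT = 257 / 29
COP_carnot = 8.862

8.862


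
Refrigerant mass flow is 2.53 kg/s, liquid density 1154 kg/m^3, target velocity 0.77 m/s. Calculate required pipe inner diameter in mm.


A = m_dot / (rho * v) = 2.53 / (1154 * 0.77) = 0.002847239416 m^2
d = sqrt(4*A/pi) * 1000
d = 60.2 mm

60.2


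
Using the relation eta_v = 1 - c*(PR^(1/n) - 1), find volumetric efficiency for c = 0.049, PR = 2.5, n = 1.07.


PR^(1/n) = 2.5^(1/1.07) = 2.35454259
eta_v = 1 - 0.049 * (2.35454259 - 1)
eta_v = 0.9336

0.9336


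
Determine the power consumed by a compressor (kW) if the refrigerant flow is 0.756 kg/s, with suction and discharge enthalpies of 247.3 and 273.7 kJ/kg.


dh = 273.7 - 247.3 = 26.4 kJ/kg
W = m_dot * dh = 0.756 * 26.4 = 19.96 kW

19.96


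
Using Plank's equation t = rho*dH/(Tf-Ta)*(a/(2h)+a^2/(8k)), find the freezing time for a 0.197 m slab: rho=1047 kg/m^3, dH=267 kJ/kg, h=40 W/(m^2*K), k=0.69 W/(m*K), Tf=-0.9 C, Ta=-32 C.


dT = -0.9 - (-32) = 31.1 K
term1 = a/(2h) = 0.197/(2*40) = 0.0024625
term2 = a^2/(8k) = 0.197^2/(8*0.69) = 0.007030615942
t = rho*dH*1000/dT * (term1 + term2)
t = 1047*267*1000/31.1 * (0.0024625 + 0.007030615942)
t = 85331 s

85331


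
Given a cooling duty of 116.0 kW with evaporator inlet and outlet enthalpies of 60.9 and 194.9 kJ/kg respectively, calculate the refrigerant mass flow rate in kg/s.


dh = 194.9 - 60.9 = 134.0 kJ/kg
m_dot = Q / dh = 116.0 / 134.0 = 0.8657 kg/s

0.8657


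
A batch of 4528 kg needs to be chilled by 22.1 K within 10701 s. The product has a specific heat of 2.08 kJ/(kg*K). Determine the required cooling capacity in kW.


Q = m * cp * dT / t
Q = 4528 * 2.08 * 22.1 / 10701
Q = 19.451 kW

19.451


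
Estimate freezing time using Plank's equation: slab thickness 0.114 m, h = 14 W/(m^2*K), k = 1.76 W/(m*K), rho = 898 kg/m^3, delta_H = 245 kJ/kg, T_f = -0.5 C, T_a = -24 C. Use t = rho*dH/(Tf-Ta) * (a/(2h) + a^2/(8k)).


dT = -0.5 - (-24) = 23.5 K
term1 = a/(2h) = 0.114/(2*14) = 0.004071428571
term2 = a^2/(8k) = 0.114^2/(8*1.76) = 0.0009230113636
t = rho*dH*1000/dT * (term1 + term2)
t = 898*245*1000/23.5 * (0.004071428571 + 0.0009230113636)
t = 46759 s

46759


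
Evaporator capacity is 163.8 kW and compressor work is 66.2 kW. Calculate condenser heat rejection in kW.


Q_cond = Q_evap + W
Q_cond = 163.8 + 66.2
Q_cond = 230.0 kW

230.0


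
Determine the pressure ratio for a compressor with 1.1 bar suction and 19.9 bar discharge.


PR = P_high / P_low
PR = 19.9 / 1.1
PR = 18.091

18.091


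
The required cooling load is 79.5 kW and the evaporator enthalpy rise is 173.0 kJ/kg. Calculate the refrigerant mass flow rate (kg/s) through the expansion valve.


m_dot = Q / dh
m_dot = 79.5 / 173.0
m_dot = 0.4595 kg/s

0.4595


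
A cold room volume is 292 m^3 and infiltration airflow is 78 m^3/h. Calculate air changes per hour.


ACH = flow / volume
ACH = 78 / 292
ACH = 0.267

0.267


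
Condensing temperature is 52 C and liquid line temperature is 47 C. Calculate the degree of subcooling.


Subcooling = T_cond - T_liquid
Subcooling = 52 - 47
Subcooling = 5 K

5


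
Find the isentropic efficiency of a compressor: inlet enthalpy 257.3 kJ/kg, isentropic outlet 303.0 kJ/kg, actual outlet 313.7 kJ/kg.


dh_ideal = 303.0 - 257.3 = 45.7 kJ/kg
dh_actual = 313.7 - 257.3 = 56.4 kJ/kg
eta_s = dh_ideal / dh_actual = 45.7 / 56.4
eta_s = 0.8103

0.8103


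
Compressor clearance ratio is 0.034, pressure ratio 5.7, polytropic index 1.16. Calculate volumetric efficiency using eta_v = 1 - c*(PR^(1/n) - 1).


PR^(1/n) = 5.7^(1/1.16) = 4.48349051
eta_v = 1 - 0.034 * (4.48349051 - 1)
eta_v = 0.8816

0.8816


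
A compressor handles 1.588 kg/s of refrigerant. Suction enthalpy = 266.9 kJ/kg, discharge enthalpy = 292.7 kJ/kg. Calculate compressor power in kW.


dh = 292.7 - 266.9 = 25.8 kJ/kg
W = m_dot * dh = 1.588 * 25.8 = 40.97 kW

40.97


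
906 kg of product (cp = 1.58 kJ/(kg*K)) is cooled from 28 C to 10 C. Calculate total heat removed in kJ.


dT = 28 - (10) = 18 K
Q = m * cp * dT = 906 * 1.58 * 18
Q = 25767 kJ

25767


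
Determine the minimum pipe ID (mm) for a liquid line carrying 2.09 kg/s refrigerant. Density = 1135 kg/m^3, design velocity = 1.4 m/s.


A = m_dot / (rho * v) = 2.09 / (1135 * 1.4) = 0.001315292637 m^2
d = sqrt(4*A/pi) * 1000
d = 40.9 mm

40.9


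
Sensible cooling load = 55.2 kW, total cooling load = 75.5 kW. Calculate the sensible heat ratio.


SHR = Q_sensible / Q_total
SHR = 55.2 / 75.5
SHR = 0.731

0.731


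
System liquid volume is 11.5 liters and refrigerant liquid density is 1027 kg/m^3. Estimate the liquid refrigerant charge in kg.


Charge = V * rho / 1000
Charge = 11.5 * 1027 / 1000
Charge = 11.81 kg

11.81


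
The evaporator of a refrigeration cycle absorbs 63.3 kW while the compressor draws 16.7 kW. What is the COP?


COP = Q_evap / W
COP = 63.3 / 16.7
COP = 3.79

3.79


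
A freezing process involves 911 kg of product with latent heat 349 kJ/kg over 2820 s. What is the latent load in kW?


Q_lat = m * h_fg / t
Q_lat = 911 * 349 / 2820
Q_lat = 112.74 kW

112.74
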